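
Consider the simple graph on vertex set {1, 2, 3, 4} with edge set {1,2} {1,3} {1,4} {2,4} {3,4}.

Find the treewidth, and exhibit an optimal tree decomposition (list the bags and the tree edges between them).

Each bag holds 3 vertices, so the decomposition has width 2, which upper-bounds the treewidth. On the other hand G contains the 3-clique {1, 2, 4}. A clique must lie in a single bag of any decomposition, so no decomposition can have width below 2. The upper and lower bounds meet at 2, so that is the treewidth.

Treewidth 2.
One optimal decomposition is:
Bags: B1 = {1, 2, 4}  B2 = {1, 3, 4}
Tree: B1–B2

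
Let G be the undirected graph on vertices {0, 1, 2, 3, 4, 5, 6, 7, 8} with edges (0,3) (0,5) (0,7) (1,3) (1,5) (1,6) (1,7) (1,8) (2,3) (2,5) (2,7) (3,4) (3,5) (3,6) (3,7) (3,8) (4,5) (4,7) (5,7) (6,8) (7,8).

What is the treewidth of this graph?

3

A width-3 tree decomposition is:
Bags: B1 = {1, 3, 6, 8}  B2 = {1, 3, 7, 8}  B3 = {1, 3, 5, 7}  B4 = {2, 3, 5, 7}  B5 = {3, 4, 5, 7}  B6 = {0, 3, 5, 7}
Tree: B1–B2, B2–B3, B3–B4, B3–B5, B5–B6
Every bag has size at most 4, so the width is 4 − 1 = 3 and tw(G) ≤ 3. On the other hand G contains the 4-clique {1, 3, 6, 8}. A clique must lie in a single bag of any decomposition, so no decomposition can have width below 3. Combining the bounds, tw(G) = 3.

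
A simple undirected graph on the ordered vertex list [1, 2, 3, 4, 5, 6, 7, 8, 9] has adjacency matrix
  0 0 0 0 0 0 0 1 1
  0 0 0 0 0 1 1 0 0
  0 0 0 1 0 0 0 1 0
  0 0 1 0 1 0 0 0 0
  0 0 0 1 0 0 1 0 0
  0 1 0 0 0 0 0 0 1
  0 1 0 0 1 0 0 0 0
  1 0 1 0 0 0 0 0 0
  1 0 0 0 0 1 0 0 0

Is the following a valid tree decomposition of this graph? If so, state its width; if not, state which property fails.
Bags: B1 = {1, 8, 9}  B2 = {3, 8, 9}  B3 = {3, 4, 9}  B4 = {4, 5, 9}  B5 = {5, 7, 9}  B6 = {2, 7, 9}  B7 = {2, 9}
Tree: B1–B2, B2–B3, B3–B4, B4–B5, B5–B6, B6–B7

No — vertex 6 appears in no bag.

A tree decomposition must satisfy three properties: every vertex lies in some bag; for every edge, both endpoints lie together in some bag; and for every vertex, the bags containing it form a connected subtree. Here vertex 6 appears in no bag, so the decomposition is invalid.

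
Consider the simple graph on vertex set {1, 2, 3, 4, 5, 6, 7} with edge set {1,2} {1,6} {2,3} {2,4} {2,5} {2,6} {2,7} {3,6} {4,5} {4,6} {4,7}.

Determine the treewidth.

A width-2 tree decomposition is:
Bags: B1 = {2, 3, 6}  B2 = {2, 4, 6}  B3 = {2, 4, 5}  B4 = {1, 2, 6}  B5 = {2, 4, 7}
Tree: B1–B2, B2–B3, B2–B4, B3–B5
Every bag has size at most 3, so the width is 3 − 1 = 2 and tw(G) ≤ 2. For the lower bound, the 3 vertices {1, 2, 6} are pairwise adjacent, and any tree decomposition puts a clique entirely inside one bag — forcing width ≥ 2. The upper and lower bounds meet at 2, so that is the treewidth.

2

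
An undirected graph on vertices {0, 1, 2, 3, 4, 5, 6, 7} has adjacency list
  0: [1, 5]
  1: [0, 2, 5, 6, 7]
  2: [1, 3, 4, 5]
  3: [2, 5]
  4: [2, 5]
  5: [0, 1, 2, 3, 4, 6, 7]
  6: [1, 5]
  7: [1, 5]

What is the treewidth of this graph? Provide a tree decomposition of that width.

Treewidth 2.
One such decomposition:
Bags: B1 = {0, 1, 5}  B2 = {1, 2, 5}  B3 = {2, 3, 5}  B4 = {2, 4, 5}  B5 = {1, 5, 6}  B6 = {1, 5, 7}
Tree: B1–B2, B2–B3, B3–B4, B1–B5, B2–B6

Each bag holds 3 vertices, so the decomposition has width 2, which upper-bounds the treewidth. For the lower bound, the 3 vertices {0, 1, 5} are pairwise adjacent, and any tree decomposition puts a clique entirely inside one bag — forcing width ≥ 2. Hence tw(G) = 2 exactly.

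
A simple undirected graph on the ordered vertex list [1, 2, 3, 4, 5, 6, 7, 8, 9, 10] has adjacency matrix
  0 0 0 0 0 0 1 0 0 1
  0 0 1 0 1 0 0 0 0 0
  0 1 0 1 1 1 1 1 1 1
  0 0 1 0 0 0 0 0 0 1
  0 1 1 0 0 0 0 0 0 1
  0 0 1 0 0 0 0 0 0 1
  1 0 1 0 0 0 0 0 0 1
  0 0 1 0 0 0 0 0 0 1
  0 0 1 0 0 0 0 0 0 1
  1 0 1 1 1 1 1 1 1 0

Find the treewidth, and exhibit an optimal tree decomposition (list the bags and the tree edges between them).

Treewidth 2.
Bags: B1 = {3, 4, 10}  B2 = {3, 5, 10}  B3 = {3, 8, 10}  B4 = {3, 9, 10}  B5 = {2, 3, 5}  B6 = {3, 6, 10}  B7 = {3, 7, 10}  B8 = {1, 7, 10}
Tree: B1–B2, B2–B3, B2–B4, B2–B5, B2–B6, B3–B7, B7–B8

Every bag has size at most 3, so the width is 3 − 1 = 2 and tw(G) ≤ 2. On the other hand G contains the 3-clique {1, 7, 10}. A clique must lie in a single bag of any decomposition, so no decomposition can have width below 2. Therefore the treewidth is 2.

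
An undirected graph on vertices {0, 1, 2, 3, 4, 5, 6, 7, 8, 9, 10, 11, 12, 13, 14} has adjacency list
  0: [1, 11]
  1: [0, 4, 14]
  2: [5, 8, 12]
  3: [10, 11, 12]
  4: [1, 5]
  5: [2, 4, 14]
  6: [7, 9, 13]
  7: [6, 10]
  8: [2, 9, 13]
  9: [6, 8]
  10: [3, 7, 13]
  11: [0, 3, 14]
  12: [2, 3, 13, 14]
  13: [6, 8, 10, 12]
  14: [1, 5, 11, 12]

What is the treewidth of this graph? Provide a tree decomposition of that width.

Treewidth 3.
One optimal decomposition is:
Bags: B1 = {0, 1, 4, 11}  B2 = {1, 4, 11, 14}  B3 = {4, 5, 11, 14}  B4 = {3, 5, 11, 14}  B5 = {3, 5, 12, 14}  B6 = {2, 3, 5, 12}  B7 = {2, 3, 10, 12}  B8 = {2, 10, 12, 13}  B9 = {2, 8, 10, 13}  B10 = {7, 8, 10, 13}  B11 = {6, 7, 8, 13}  B12 = {6, 7, 8, 9}
Tree: B1–B2, B2–B3, B3–B4, B4–B5, B5–B6, B6–B7, B7–B8, B8–B9, B9–B10, B10–B11, B11–B12

Each bag holds 4 vertices, so the decomposition has width 3, which upper-bounds the treewidth. For the lower bound: the 4 vertex sets {0,1,4}, {11}, {14}, {2,3,5,12} are disjoint, each induces a connected subgraph, and every pair is joined by at least one edge of G. Contracting each set to a single vertex therefore yields K_{4} as a minor, and since treewidth is minor-monotone, tw(G) ≥ tw(K_{4}) = 3. Combining the bounds, tw(G) = 3.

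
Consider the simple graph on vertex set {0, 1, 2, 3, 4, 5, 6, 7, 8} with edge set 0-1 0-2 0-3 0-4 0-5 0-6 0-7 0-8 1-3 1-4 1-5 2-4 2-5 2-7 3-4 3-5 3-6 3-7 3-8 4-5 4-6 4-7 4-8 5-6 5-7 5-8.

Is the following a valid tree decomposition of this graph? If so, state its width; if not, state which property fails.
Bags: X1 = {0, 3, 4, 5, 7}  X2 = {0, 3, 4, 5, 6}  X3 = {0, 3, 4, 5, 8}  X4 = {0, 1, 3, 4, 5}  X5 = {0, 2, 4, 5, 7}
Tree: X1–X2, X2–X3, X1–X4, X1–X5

Vertex coverage: the bags together contain {0, 1, 2, 3, 4, 5, 6, 7, 8}, the full vertex set. Edge coverage: each edge of G has both endpoints in at least one bag. Running intersection: for every vertex, the bags containing it form a connected subtree. All three properties hold, so this is a valid tree decomposition of width max|bag| − 1 = 4, and hence tw(G) ≤ 4.

Yes; width 4.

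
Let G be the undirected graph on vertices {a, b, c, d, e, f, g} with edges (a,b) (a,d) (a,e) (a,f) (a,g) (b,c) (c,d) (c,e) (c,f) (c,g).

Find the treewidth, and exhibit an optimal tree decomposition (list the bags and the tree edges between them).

Every bag has size at most 3, so the width is 3 − 1 = 2 and tw(G) ≤ 2. Since c–e–a–b–c is a cycle in G, G is not acyclic. Forests are exactly the graphs of treewidth ≤ 1, so tw(G) ≥ 2. Hence tw(G) = 2 exactly.

Treewidth 2.
One such decomposition:
Bags: B1 = {a, c, e}  B2 = {a, b, c}  B3 = {a, c, g}  B4 = {a, c, f}  B5 = {a, c, d}
Tree: B1–B2, B2–B3, B3–B4, B4–B5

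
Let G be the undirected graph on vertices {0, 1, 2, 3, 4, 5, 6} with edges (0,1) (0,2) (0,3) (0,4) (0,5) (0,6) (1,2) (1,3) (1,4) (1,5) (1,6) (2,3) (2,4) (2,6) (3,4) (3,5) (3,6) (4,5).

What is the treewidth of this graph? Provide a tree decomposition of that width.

Every bag has size at most 5, so the width is 5 − 1 = 4 and tw(G) ≤ 4. Conversely, {0, 1, 2, 3, 4} is a clique of size 5, and the vertices of any clique must share a bag in every tree decomposition; so some bag has ≥ 5 vertices and tw(G) ≥ 4. Hence tw(G) = 4 exactly.

Treewidth 4.
One such decomposition:
Bags: B1 = {0, 1, 2, 3, 4}  B2 = {0, 1, 2, 3, 6}  B3 = {0, 1, 3, 4, 5}
Tree: B1–B2, B1–B3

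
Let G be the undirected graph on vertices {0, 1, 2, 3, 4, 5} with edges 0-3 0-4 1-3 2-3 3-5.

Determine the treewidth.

1

A width-1 tree decomposition is:
Bags: B1 = {0, 4}  B2 = {0, 3}  B3 = {2, 3}  B4 = {3, 5}  B5 = {1, 3}
Tree: B1–B2, B2–B3, B2–B4, B4–B5
The largest bag has 2 vertices, giving width 1; this decomposition certifies tw(G) ≤ 1. Since G has at least one edge (e.g. 4–0), it is not an edgeless graph, so tw(G) ≥ 1. Hence tw(G) = 1 exactly.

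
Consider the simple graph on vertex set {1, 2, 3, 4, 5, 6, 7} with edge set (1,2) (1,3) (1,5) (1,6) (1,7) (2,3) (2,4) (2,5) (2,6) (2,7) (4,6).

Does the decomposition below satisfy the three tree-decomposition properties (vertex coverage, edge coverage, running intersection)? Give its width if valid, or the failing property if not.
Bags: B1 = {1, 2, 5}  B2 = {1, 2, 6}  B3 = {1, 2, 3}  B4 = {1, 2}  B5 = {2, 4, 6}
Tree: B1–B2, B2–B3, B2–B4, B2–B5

A tree decomposition must satisfy three properties: every vertex lies in some bag; for every edge, both endpoints lie together in some bag; and for every vertex, the bags containing it form a connected subtree. Here vertex 7 appears in no bag, so the decomposition is invalid.

No — vertex 7 appears in no bag.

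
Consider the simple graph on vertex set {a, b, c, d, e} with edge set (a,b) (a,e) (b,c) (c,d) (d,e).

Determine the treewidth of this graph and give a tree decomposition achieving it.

Treewidth 2.
One optimal decomposition is:
Bags: B1 = {a, d, e}  B2 = {a, b, d}  B3 = {b, c, d}
Tree: B1–B2, B2–B3

The largest bag has 3 vertices, giving width 2; this decomposition certifies tw(G) ≤ 2. For the lower bound, G contains the cycle d–e–a–b–c–d, so G is not a forest; only forests have treewidth ≤ 1, hence tw(G) ≥ 2. Hence tw(G) = 2 exactly.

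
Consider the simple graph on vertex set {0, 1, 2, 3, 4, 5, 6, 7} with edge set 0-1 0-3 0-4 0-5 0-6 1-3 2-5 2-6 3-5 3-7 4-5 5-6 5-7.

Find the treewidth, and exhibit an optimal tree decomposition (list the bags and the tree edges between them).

The largest bag has 3 vertices, giving width 2; this decomposition certifies tw(G) ≤ 2. For the lower bound, the 3 vertices {0, 1, 3} are pairwise adjacent, and any tree decomposition puts a clique entirely inside one bag — forcing width ≥ 2. Combining the bounds, tw(G) = 2.

Treewidth 2.
Bags: B1 = {0, 5, 6}  B2 = {0, 3, 5}  B3 = {0, 4, 5}  B4 = {2, 5, 6}  B5 = {3, 5, 7}  B6 = {0, 1, 3}
Tree: B1–B2, B2–B3, B1–B4, B2–B5, B2–B6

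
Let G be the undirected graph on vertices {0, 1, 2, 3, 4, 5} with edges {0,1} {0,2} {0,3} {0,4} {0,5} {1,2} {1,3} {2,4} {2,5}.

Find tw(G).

2

A width-2 tree decomposition is:
Bags: B1 = {0, 1, 3}  B2 = {0, 1, 2}  B3 = {0, 2, 5}  B4 = {0, 2, 4}
Tree: B1–B2, B2–B3, B3–B4
Every bag has size at most 3, so the width is 3 − 1 = 2 and tw(G) ≤ 2. For the lower bound, the 3 vertices {0, 1, 2} are pairwise adjacent, and any tree decomposition puts a clique entirely inside one bag — forcing width ≥ 2. Hence tw(G) = 2 exactly.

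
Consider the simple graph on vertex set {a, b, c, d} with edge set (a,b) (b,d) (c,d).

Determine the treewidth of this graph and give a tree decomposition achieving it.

Every bag has size at most 2, so the width is 2 − 1 = 1 and tw(G) ≤ 1. Any graph with an edge has treewidth ≥ 1, and G has the edge b–d. Hence tw(G) = 1 exactly.

Treewidth 1.
One optimal decomposition is:
Bags: B1 = {b, d}  B2 = {c, d}  B3 = {a, b}
Tree: B1–B2, B1–B3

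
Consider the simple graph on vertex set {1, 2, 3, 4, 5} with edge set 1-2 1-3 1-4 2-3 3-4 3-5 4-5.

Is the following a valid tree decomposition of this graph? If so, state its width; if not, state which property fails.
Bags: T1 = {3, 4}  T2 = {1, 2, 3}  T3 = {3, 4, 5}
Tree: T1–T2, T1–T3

A tree decomposition must satisfy three properties: every vertex lies in some bag; for every edge, both endpoints lie together in some bag; and for every vertex, the bags containing it form a connected subtree. Here edge (1,4) lies in no bag, so the decomposition is invalid.

No — edge (1,4) lies in no bag.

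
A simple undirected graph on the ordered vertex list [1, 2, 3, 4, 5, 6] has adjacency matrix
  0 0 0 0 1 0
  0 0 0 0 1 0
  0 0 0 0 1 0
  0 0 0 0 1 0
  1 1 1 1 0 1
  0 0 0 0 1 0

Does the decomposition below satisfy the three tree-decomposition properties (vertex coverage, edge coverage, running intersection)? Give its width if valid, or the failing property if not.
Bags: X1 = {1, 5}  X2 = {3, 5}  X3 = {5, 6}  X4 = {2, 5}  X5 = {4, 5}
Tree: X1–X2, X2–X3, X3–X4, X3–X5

Every vertex of G appears in some bag (union = {1, 2, 3, 4, 5, 6}); every edge is covered by a bag; and for each vertex v the set of bags containing v is connected in the bag tree. The decomposition is therefore valid. The largest bag has 2 vertices, so the width is 1.

Yes; width 1.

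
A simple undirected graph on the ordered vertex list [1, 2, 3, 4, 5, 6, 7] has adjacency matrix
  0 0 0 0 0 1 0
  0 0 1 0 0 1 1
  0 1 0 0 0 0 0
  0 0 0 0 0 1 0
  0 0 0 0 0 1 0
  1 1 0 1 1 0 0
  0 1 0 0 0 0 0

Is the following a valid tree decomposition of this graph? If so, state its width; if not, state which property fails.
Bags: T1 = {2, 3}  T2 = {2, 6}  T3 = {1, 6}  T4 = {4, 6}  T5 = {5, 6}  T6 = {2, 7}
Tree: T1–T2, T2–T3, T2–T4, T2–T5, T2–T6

Yes; width 1.

Checking the three conditions: (i) the bags cover all of {1, 2, 3, 4, 5, 6, 7}; (ii) for each edge, some bag contains both endpoints; (iii) the bags containing any fixed vertex form a subtree. All hold, so the decomposition is valid with width 2 − 1 = 1.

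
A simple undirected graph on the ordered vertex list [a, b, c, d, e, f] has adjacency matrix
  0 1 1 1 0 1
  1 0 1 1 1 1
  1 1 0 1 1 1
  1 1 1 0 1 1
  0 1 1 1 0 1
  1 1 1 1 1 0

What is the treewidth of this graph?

4

A width-4 tree decomposition is:
Bags: B1 = {a, b, c, d, f}  B2 = {b, c, d, e, f}
Tree: B1–B2
Every bag has size at most 5, so the width is 5 − 1 = 4 and tw(G) ≤ 4. For the lower bound, the 5 vertices {b, c, d, e, f} are pairwise adjacent, and any tree decomposition puts a clique entirely inside one bag — forcing width ≥ 4. Combining the bounds, tw(G) = 4.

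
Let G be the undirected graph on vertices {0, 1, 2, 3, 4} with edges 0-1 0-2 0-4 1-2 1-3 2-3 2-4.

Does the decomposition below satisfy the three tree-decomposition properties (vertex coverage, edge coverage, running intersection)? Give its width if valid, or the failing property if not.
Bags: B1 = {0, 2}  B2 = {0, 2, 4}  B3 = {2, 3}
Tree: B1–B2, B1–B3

A tree decomposition must satisfy three properties: every vertex lies in some bag; for every edge, both endpoints lie together in some bag; and for every vertex, the bags containing it form a connected subtree. Here vertex 1 appears in no bag, so the decomposition is invalid.

No — vertex 1 appears in no bag.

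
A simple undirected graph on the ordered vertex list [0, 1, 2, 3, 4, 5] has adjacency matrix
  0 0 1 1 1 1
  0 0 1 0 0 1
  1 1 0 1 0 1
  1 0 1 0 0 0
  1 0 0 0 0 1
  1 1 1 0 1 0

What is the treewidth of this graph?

2

A width-2 tree decomposition is:
Bags: B1 = {0, 4, 5}  B2 = {0, 2, 5}  B3 = {1, 2, 5}  B4 = {0, 2, 3}
Tree: B1–B2, B2–B3, B2–B4
Every bag has size at most 3, so the width is 3 − 1 = 2 and tw(G) ≤ 2. Conversely, {0, 2, 3} is a clique of size 3, and the vertices of any clique must share a bag in every tree decomposition; so some bag has ≥ 3 vertices and tw(G) ≥ 2. Therefore the treewidth is 2.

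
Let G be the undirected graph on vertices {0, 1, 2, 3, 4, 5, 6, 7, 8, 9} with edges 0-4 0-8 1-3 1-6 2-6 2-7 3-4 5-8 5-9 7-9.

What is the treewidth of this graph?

A width-2 tree decomposition is:
Bags: B1 = {1, 2, 6}  B2 = {1, 2, 3}  B3 = {2, 3, 4}  B4 = {0, 2, 4}  B5 = {0, 2, 8}  B6 = {2, 5, 8}  B7 = {2, 5, 9}  B8 = {2, 7, 9}
Tree: B1–B2, B2–B3, B3–B4, B4–B5, B5–B6, B6–B7, B7–B8
Each bag holds 3 vertices, so the decomposition has width 2, which upper-bounds the treewidth. For the lower bound, G contains the cycle 2–6–1–3–4–0–8–5–9–7–2, so G is not a forest; only forests have treewidth ≤ 1, hence tw(G) ≥ 2. Hence tw(G) = 2 exactly.

2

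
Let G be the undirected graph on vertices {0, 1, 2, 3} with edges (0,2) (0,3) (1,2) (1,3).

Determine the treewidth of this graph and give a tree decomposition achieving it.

Treewidth 2.
Bags: B1 = {0, 2, 3}  B2 = {1, 2, 3}
Tree: B1–B2

Every bag has size at most 3, so the width is 3 − 1 = 2 and tw(G) ≤ 2. Since 2–0–3–1–2 is a cycle in G, G is not acyclic. Forests are exactly the graphs of treewidth ≤ 1, so tw(G) ≥ 2. Combining the bounds, tw(G) = 2.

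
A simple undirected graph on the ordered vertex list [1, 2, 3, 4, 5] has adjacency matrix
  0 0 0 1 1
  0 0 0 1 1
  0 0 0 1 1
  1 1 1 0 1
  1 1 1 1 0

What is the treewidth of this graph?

A width-2 tree decomposition is:
Bags: B1 = {2, 4, 5}  B2 = {3, 4, 5}  B3 = {1, 4, 5}
Tree: B1–B2, B1–B3
Each bag holds 3 vertices, so the decomposition has width 2, which upper-bounds the treewidth. On the other hand G contains the 3-clique {1, 4, 5}. A clique must lie in a single bag of any decomposition, so no decomposition can have width below 2. The upper and lower bounds meet at 2, so that is the treewidth.

2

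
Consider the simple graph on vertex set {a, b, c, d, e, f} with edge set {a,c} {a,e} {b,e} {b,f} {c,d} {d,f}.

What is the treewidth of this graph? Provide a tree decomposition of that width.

Each bag holds 3 vertices, so the decomposition has width 2, which upper-bounds the treewidth. The edges d–f–b–e–a–c–d form a cycle, so G is not a tree and its treewidth is at least 2. Combining the bounds, tw(G) = 2.

Treewidth 2.
Bags: B1 = {b, d, f}  B2 = {b, d, e}  B3 = {a, d, e}  B4 = {a, c, d}
Tree: B1–B2, B2–B3, B3–B4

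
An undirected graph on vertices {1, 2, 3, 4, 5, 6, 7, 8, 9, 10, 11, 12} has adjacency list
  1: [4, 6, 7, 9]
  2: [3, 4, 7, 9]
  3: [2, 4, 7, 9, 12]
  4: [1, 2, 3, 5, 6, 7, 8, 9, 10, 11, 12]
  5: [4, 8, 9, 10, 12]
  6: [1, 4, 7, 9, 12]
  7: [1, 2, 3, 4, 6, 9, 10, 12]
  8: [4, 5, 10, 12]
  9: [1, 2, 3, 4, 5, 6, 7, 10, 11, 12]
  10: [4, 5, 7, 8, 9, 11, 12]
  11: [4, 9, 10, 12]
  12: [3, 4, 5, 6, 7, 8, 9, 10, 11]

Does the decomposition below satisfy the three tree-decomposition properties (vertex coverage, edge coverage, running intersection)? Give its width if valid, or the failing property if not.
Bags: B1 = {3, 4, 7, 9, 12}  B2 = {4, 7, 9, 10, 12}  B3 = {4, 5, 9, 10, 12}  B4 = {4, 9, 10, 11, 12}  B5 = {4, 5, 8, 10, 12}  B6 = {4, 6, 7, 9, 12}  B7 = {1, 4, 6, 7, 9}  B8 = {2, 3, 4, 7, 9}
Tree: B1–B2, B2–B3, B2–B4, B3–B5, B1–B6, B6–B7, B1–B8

Yes; width 4.

Checking the three conditions: (i) the bags cover all of {1, 2, 3, 4, 5, 6, 7, 8, 9, 10, 11, 12}; (ii) for each edge, some bag contains both endpoints; (iii) the bags containing any fixed vertex form a subtree. All hold, so the decomposition is valid with width 5 − 1 = 4.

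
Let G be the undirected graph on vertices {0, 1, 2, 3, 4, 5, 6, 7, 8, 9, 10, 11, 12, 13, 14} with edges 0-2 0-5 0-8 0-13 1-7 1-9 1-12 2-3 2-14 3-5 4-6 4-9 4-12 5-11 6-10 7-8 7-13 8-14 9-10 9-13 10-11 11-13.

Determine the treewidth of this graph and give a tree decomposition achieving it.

Treewidth 3.
One optimal decomposition is:
Bags: B1 = {1, 4, 6, 12}  B2 = {1, 4, 6, 9}  B3 = {1, 6, 9, 10}  B4 = {1, 7, 9, 10}  B5 = {7, 9, 10, 13}  B6 = {7, 10, 11, 13}  B7 = {7, 8, 11, 13}  B8 = {0, 8, 11, 13}  B9 = {0, 5, 8, 11}  B10 = {0, 5, 8, 14}  B11 = {0, 2, 5, 14}  B12 = {2, 3, 5, 14}
Tree: B1–B2, B2–B3, B3–B4, B4–B5, B5–B6, B6–B7, B7–B8, B8–B9, B9–B10, B10–B11, B11–B12

Every bag has size at most 4, so the width is 4 − 1 = 3 and tw(G) ≤ 3. For the lower bound: the 4 vertex sets {4,6,12}, {1}, {9}, {7,10,11,13} are disjoint, each induces a connected subgraph, and every pair is joined by at least one edge of G. Contracting each set to a single vertex therefore yields K_{4} as a minor, and since treewidth is minor-monotone, tw(G) ≥ tw(K_{4}) = 3. Hence tw(G) = 3 exactly.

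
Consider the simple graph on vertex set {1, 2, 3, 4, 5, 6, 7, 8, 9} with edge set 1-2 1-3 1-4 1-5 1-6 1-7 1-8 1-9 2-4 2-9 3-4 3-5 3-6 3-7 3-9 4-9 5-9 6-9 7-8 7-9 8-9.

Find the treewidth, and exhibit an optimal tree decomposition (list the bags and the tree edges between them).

The largest bag has 4 vertices, giving width 3; this decomposition certifies tw(G) ≤ 3. Conversely, {1, 7, 8, 9} is a clique of size 4, and the vertices of any clique must share a bag in every tree decomposition; so some bag has ≥ 4 vertices and tw(G) ≥ 3. Hence tw(G) = 3 exactly.

Treewidth 3.
One such decomposition:
Bags: B1 = {1, 3, 4, 9}  B2 = {1, 2, 4, 9}  B3 = {1, 3, 7, 9}  B4 = {1, 3, 6, 9}  B5 = {1, 7, 8, 9}  B6 = {1, 3, 5, 9}
Tree: B1–B2, B1–B3, B1–B4, B3–B5, B3–B6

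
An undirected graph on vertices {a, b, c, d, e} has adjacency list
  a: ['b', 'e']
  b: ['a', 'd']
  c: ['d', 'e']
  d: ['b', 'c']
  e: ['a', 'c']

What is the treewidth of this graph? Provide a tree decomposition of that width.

Treewidth 2.
One such decomposition:
Bags: B1 = {a, c, e}  B2 = {a, b, c}  B3 = {b, c, d}
Tree: B1–B2, B2–B3

Every bag has size at most 3, so the width is 3 − 1 = 2 and tw(G) ≤ 2. Since c–e–a–b–d–c is a cycle in G, G is not acyclic. Forests are exactly the graphs of treewidth ≤ 1, so tw(G) ≥ 2. Combining the bounds, tw(G) = 2.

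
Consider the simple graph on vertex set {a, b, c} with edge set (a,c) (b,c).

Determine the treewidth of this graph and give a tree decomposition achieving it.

Every bag has size at most 2, so the width is 2 − 1 = 1 and tw(G) ≤ 1. G has an edge, so its treewidth is at least 1. Hence tw(G) = 1 exactly.

Treewidth 1.
One such decomposition:
Bags: B1 = {a, c}  B2 = {b, c}
Tree: B1–B2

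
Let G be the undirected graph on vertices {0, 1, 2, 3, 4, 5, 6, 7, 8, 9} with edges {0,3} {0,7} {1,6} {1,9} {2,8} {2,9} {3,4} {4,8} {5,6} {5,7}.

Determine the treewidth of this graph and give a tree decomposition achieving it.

The largest bag has 3 vertices, giving width 2; this decomposition certifies tw(G) ≤ 2. The edges 8–4–3–0–7–5–6–1–9–2–8 form a cycle, so G is not a tree and its treewidth is at least 2. The upper and lower bounds meet at 2, so that is the treewidth.

Treewidth 2.
One such decomposition:
Bags: B1 = {3, 4, 8}  B2 = {0, 3, 8}  B3 = {0, 7, 8}  B4 = {5, 7, 8}  B5 = {5, 6, 8}  B6 = {1, 6, 8}  B7 = {1, 8, 9}  B8 = {2, 8, 9}
Tree: B1–B2, B2–B3, B3–B4, B4–B5, B5–B6, B6–B7, B7–B8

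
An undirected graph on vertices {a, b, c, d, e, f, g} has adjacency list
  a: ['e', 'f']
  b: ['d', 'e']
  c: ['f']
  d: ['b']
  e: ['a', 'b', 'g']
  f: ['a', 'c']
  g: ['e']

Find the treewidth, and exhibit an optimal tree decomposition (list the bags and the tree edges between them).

Each bag holds 2 vertices, so the decomposition has width 1, which upper-bounds the treewidth. Any graph with an edge has treewidth ≥ 1, and G has the edge a–e. Hence tw(G) = 1 exactly.

Treewidth 1.
One optimal decomposition is:
Bags: B1 = {a, e}  B2 = {b, e}  B3 = {b, d}  B4 = {a, f}  B5 = {e, g}  B6 = {c, f}
Tree: B1–B2, B2–B3, B1–B4, B2–B5, B4–B6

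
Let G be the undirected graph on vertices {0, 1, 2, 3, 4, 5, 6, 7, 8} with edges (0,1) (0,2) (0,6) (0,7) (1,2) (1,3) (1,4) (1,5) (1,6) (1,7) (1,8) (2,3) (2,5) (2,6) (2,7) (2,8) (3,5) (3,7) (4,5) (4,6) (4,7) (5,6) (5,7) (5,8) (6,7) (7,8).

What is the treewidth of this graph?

4

A width-4 tree decomposition is:
Bags: B1 = {1, 4, 5, 6, 7}  B2 = {1, 2, 5, 6, 7}  B3 = {1, 2, 3, 5, 7}  B4 = {1, 2, 5, 7, 8}  B5 = {0, 1, 2, 6, 7}
Tree: B1–B2, B2–B3, B2–B4, B2–B5
The largest bag has 5 vertices, giving width 4; this decomposition certifies tw(G) ≤ 4. On the other hand G contains the 5-clique {0, 1, 2, 6, 7}. A clique must lie in a single bag of any decomposition, so no decomposition can have width below 4. Therefore the treewidth is 4.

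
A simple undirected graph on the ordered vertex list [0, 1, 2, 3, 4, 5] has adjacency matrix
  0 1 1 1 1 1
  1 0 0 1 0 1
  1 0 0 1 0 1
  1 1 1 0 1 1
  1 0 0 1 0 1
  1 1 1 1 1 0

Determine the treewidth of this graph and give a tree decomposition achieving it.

The largest bag has 4 vertices, giving width 3; this decomposition certifies tw(G) ≤ 3. Conversely, {0, 1, 3, 5} is a clique of size 4, and the vertices of any clique must share a bag in every tree decomposition; so some bag has ≥ 4 vertices and tw(G) ≥ 3. Combining the bounds, tw(G) = 3.

Treewidth 3.
One optimal decomposition is:
Bags: B1 = {0, 3, 4, 5}  B2 = {0, 1, 3, 5}  B3 = {0, 2, 3, 5}
Tree: B1–B2, B1–B3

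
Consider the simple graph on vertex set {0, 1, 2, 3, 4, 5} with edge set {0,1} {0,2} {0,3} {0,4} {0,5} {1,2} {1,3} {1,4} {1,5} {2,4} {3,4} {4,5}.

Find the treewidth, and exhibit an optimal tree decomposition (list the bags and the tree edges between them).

Treewidth 3.
Bags: B1 = {0, 1, 3, 4}  B2 = {0, 1, 2, 4}  B3 = {0, 1, 4, 5}
Tree: B1–B2, B2–B3

Every bag has size at most 4, so the width is 4 − 1 = 3 and tw(G) ≤ 3. For the lower bound, the 4 vertices {0, 1, 2, 4} are pairwise adjacent, and any tree decomposition puts a clique entirely inside one bag — forcing width ≥ 3. The upper and lower bounds meet at 3, so that is the treewidth.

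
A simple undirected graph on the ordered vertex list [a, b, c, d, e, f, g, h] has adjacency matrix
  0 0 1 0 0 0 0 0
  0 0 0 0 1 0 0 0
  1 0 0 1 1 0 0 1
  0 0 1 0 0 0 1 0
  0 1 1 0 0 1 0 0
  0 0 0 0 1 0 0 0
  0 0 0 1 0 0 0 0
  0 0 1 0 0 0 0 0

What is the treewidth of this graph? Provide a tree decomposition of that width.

Treewidth 1.
One such decomposition:
Bags: B1 = {c, e}  B2 = {c, d}  B3 = {c, h}  B4 = {e, f}  B5 = {d, g}  B6 = {b, e}  B7 = {a, c}
Tree: B1–B2, B2–B3, B1–B4, B2–B5, B1–B6, B1–B7

Each bag holds 2 vertices, so the decomposition has width 1, which upper-bounds the treewidth. Any graph with an edge has treewidth ≥ 1, and G has the edge e–c. Hence tw(G) = 1 exactly.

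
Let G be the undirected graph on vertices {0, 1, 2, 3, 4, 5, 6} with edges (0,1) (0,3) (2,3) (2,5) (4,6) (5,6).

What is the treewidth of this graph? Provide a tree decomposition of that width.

The largest bag has 2 vertices, giving width 1; this decomposition certifies tw(G) ≤ 1. G has an edge, so its treewidth is at least 1. Therefore the treewidth is 1.

Treewidth 1.
One such decomposition:
Bags: B1 = {4, 6}  B2 = {5, 6}  B3 = {2, 5}  B4 = {2, 3}  B5 = {0, 3}  B6 = {0, 1}
Tree: B1–B2, B2–B3, B3–B4, B4–B5, B5–B6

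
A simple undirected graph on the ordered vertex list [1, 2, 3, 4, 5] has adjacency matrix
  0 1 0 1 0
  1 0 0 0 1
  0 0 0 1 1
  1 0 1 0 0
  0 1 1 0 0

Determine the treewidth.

A width-2 tree decomposition is:
Bags: B1 = {1, 3, 4}  B2 = {1, 2, 3}  B3 = {2, 3, 5}
Tree: B1–B2, B2–B3
Every bag has size at most 3, so the width is 3 − 1 = 2 and tw(G) ≤ 2. The edges 3–4–1–2–5–3 form a cycle, so G is not a tree and its treewidth is at least 2. Combining the bounds, tw(G) = 2.

2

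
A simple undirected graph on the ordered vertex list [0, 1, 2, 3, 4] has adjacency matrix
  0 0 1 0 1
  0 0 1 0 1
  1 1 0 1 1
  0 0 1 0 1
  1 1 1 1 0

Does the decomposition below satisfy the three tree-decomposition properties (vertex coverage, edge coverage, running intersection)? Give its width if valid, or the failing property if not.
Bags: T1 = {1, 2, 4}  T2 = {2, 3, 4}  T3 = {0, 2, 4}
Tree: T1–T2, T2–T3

Checking the three conditions: (i) the bags cover all of {0, 1, 2, 3, 4}; (ii) for each edge, some bag contains both endpoints; (iii) the bags containing any fixed vertex form a subtree. All hold, so the decomposition is valid with width 3 − 1 = 2.

Yes; width 2.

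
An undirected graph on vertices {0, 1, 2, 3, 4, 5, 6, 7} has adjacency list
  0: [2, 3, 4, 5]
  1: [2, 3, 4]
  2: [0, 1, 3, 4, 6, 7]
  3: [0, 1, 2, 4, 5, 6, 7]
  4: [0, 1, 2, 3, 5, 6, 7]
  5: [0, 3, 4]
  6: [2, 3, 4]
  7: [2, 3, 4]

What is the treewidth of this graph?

A width-3 tree decomposition is:
Bags: B1 = {0, 3, 4, 5}  B2 = {0, 2, 3, 4}  B3 = {2, 3, 4, 6}  B4 = {2, 3, 4, 7}  B5 = {1, 2, 3, 4}
Tree: B1–B2, B2–B3, B3–B4, B2–B5
Each bag holds 4 vertices, so the decomposition has width 3, which upper-bounds the treewidth. On the other hand G contains the 4-clique {0, 2, 3, 4}. A clique must lie in a single bag of any decomposition, so no decomposition can have width below 3. Hence tw(G) = 3 exactly.

3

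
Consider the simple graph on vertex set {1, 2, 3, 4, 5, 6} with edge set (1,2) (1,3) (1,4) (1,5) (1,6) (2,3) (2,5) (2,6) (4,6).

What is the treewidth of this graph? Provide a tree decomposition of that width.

Treewidth 2.
One optimal decomposition is:
Bags: B1 = {1, 2, 6}  B2 = {1, 2, 3}  B3 = {1, 4, 6}  B4 = {1, 2, 5}
Tree: B1–B2, B1–B3, B1–B4

Every bag has size at most 3, so the width is 3 − 1 = 2 and tw(G) ≤ 2. Conversely, {1, 2, 3} is a clique of size 3, and the vertices of any clique must share a bag in every tree decomposition; so some bag has ≥ 3 vertices and tw(G) ≥ 2. Hence tw(G) = 2 exactly.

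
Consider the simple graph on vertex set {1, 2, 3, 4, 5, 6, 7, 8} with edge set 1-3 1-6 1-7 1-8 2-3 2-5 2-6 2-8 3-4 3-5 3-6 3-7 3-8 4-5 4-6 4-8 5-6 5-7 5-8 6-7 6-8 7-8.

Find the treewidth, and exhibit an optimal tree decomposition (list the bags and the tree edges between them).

Each bag holds 5 vertices, so the decomposition has width 4, which upper-bounds the treewidth. For the lower bound, the 5 vertices {1, 3, 6, 7, 8} are pairwise adjacent, and any tree decomposition puts a clique entirely inside one bag — forcing width ≥ 4. Hence tw(G) = 4 exactly.

Treewidth 4.
One such decomposition:
Bags: B1 = {3, 5, 6, 7, 8}  B2 = {1, 3, 6, 7, 8}  B3 = {3, 4, 5, 6, 8}  B4 = {2, 3, 5, 6, 8}
Tree: B1–B2, B1–B3, B3–B4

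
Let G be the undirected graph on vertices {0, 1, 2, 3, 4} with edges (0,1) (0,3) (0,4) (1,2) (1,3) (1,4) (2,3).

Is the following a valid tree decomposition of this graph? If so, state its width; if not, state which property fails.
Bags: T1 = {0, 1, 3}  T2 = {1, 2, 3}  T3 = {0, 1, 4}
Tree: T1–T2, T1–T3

Vertex coverage: the bags together contain {0, 1, 2, 3, 4}, the full vertex set. Edge coverage: each edge of G has both endpoints in at least one bag. Running intersection: for every vertex, the bags containing it form a connected subtree. All three properties hold, so this is a valid tree decomposition of width max|bag| − 1 = 2, and hence tw(G) ≤ 2.

Yes; width 2.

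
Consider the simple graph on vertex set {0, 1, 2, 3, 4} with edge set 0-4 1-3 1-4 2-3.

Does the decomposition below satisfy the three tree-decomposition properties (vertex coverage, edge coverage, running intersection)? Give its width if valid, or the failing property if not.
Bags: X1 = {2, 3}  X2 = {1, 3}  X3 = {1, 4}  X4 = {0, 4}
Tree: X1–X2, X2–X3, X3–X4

Every vertex of G appears in some bag (union = {0, 1, 2, 3, 4}); every edge is covered by a bag; and for each vertex v the set of bags containing v is connected in the bag tree. The decomposition is therefore valid. The largest bag has 2 vertices, so the width is 1.

Yes; width 1.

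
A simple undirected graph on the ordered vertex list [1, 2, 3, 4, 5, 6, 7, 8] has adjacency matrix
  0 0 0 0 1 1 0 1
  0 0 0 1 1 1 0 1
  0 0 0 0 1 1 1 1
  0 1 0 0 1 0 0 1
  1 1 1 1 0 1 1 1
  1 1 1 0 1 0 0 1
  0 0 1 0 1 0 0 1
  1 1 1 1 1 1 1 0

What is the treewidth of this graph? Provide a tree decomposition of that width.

Treewidth 3.
One such decomposition:
Bags: B1 = {3, 5, 6, 8}  B2 = {1, 5, 6, 8}  B3 = {2, 5, 6, 8}  B4 = {2, 4, 5, 8}  B5 = {3, 5, 7, 8}
Tree: B1–B2, B2–B3, B3–B4, B1–B5

The largest bag has 4 vertices, giving width 3; this decomposition certifies tw(G) ≤ 3. For the lower bound, the 4 vertices {2, 4, 5, 8} are pairwise adjacent, and any tree decomposition puts a clique entirely inside one bag — forcing width ≥ 3. Hence tw(G) = 3 exactly.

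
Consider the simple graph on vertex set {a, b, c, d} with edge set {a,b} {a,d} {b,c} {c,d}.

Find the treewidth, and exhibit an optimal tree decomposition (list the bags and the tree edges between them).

Treewidth 2.
Bags: B1 = {a, b, d}  B2 = {b, c, d}
Tree: B1–B2

The largest bag has 3 vertices, giving width 2; this decomposition certifies tw(G) ≤ 2. Since d–a–b–c–d is a cycle in G, G is not acyclic. Forests are exactly the graphs of treewidth ≤ 1, so tw(G) ≥ 2. The upper and lower bounds meet at 2, so that is the treewidth.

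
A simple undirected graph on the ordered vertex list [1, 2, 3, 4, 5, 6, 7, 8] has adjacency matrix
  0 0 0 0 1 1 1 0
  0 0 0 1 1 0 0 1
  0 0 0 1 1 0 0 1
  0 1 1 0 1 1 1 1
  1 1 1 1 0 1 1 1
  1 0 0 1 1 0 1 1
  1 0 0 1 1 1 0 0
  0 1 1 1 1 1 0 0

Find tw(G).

A width-3 tree decomposition is:
Bags: B1 = {4, 5, 6, 8}  B2 = {4, 5, 6, 7}  B3 = {3, 4, 5, 8}  B4 = {1, 5, 6, 7}  B5 = {2, 4, 5, 8}
Tree: B1–B2, B1–B3, B2–B4, B1–B5
Each bag holds 4 vertices, so the decomposition has width 3, which upper-bounds the treewidth. For the lower bound, the 4 vertices {1, 5, 6, 7} are pairwise adjacent, and any tree decomposition puts a clique entirely inside one bag — forcing width ≥ 3. The upper and lower bounds meet at 3, so that is the treewidth.

3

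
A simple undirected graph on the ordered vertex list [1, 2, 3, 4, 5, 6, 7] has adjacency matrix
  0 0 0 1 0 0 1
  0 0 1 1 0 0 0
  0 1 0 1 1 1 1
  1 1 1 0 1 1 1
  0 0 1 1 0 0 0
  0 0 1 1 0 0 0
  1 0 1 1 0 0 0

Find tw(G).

2

A width-2 tree decomposition is:
Bags: B1 = {3, 4, 7}  B2 = {3, 4, 5}  B3 = {1, 4, 7}  B4 = {2, 3, 4}  B5 = {3, 4, 6}
Tree: B1–B2, B1–B3, B2–B4, B4–B5
Each bag holds 3 vertices, so the decomposition has width 2, which upper-bounds the treewidth. Conversely, {1, 4, 7} is a clique of size 3, and the vertices of any clique must share a bag in every tree decomposition; so some bag has ≥ 3 vertices and tw(G) ≥ 2. Hence tw(G) = 2 exactly.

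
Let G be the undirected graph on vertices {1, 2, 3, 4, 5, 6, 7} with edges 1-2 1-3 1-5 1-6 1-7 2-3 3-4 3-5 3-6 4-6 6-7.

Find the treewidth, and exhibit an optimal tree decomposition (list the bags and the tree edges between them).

Treewidth 2.
One such decomposition:
Bags: B1 = {1, 6, 7}  B2 = {1, 3, 6}  B3 = {1, 2, 3}  B4 = {3, 4, 6}  B5 = {1, 3, 5}
Tree: B1–B2, B2–B3, B2–B4, B3–B5

Every bag has size at most 3, so the width is 3 − 1 = 2 and tw(G) ≤ 2. For the lower bound, the 3 vertices {1, 2, 3} are pairwise adjacent, and any tree decomposition puts a clique entirely inside one bag — forcing width ≥ 2. The upper and lower bounds meet at 2, so that is the treewidth.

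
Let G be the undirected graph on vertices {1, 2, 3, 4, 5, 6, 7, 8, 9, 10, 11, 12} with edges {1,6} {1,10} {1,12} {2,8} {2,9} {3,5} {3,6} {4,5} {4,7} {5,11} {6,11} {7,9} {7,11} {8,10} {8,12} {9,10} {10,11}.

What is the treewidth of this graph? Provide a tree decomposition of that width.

The largest bag has 4 vertices, giving width 3; this decomposition certifies tw(G) ≤ 3. For the lower bound: the 4 vertex sets {3,4,5}, {6}, {11}, {1,7,9,10} are disjoint, each induces a connected subgraph, and every pair is joined by at least one edge of G. Contracting each set to a single vertex therefore yields K_{4} as a minor, and since treewidth is minor-monotone, tw(G) ≥ tw(K_{4}) = 3. Combining the bounds, tw(G) = 3.

Treewidth 3.
Bags: B1 = {3, 4, 5, 6}  B2 = {4, 5, 6, 11}  B3 = {4, 6, 7, 11}  B4 = {1, 6, 7, 11}  B5 = {1, 7, 10, 11}  B6 = {1, 7, 9, 10}  B7 = {1, 9, 10, 12}  B8 = {8, 9, 10, 12}  B9 = {2, 8, 9, 12}
Tree: B1–B2, B2–B3, B3–B4, B4–B5, B5–B6, B6–B7, B7–B8, B8–B9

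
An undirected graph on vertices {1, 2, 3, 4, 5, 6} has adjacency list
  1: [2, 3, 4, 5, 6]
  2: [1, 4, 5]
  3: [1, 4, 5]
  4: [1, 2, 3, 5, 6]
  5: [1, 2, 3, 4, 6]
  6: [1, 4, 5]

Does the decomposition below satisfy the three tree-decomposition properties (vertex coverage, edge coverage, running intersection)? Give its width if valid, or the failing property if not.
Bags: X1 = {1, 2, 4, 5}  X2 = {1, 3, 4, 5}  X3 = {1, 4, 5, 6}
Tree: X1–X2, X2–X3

Vertex coverage: the bags together contain {1, 2, 3, 4, 5, 6}, the full vertex set. Edge coverage: each edge of G has both endpoints in at least one bag. Running intersection: for every vertex, the bags containing it form a connected subtree. All three properties hold, so this is a valid tree decomposition of width max|bag| − 1 = 3, and hence tw(G) ≤ 3.

Yes; width 3.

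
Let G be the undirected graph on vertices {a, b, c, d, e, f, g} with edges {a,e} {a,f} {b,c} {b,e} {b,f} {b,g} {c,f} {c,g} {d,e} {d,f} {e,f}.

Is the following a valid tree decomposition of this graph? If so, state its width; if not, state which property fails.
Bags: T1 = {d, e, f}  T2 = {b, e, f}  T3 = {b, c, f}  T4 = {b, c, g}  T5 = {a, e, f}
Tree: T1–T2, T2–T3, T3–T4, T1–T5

Yes; width 2.

Checking the three conditions: (i) the bags cover all of {a, b, c, d, e, f, g}; (ii) for each edge, some bag contains both endpoints; (iii) the bags containing any fixed vertex form a subtree. All hold, so the decomposition is valid with width 3 − 1 = 2.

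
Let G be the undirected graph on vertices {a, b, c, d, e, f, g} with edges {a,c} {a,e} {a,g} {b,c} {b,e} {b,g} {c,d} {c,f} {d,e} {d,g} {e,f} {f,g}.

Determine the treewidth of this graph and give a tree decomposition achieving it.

Each bag holds 4 vertices, so the decomposition has width 3, which upper-bounds the treewidth. For the lower bound: the 4 vertex sets {e,f}, {b,c}, {g}, {d} are disjoint, each induces a connected subgraph, and every pair is joined by at least one edge of G. Contracting each set to a single vertex therefore yields K_{4} as a minor, and since treewidth is minor-monotone, tw(G) ≥ tw(K_{4}) = 3. Therefore the treewidth is 3.

Treewidth 3.
Bags: B1 = {c, e, f, g}  B2 = {b, c, e, g}  B3 = {c, d, e, g}  B4 = {a, c, e, g}
Tree: B1–B2, B2–B3, B3–B4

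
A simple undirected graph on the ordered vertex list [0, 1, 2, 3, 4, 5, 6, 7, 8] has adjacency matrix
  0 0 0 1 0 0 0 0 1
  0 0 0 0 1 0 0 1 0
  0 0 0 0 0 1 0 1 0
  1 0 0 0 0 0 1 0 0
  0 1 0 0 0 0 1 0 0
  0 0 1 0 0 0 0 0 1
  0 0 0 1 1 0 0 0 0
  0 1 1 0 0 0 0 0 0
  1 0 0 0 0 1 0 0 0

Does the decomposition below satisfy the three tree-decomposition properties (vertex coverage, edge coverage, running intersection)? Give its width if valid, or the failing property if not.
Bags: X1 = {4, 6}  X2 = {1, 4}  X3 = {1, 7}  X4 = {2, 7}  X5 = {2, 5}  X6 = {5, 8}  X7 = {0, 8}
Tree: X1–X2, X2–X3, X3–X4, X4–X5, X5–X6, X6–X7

No — vertex 3 appears in no bag.

A tree decomposition must satisfy three properties: every vertex lies in some bag; for every edge, both endpoints lie together in some bag; and for every vertex, the bags containing it form a connected subtree. Here vertex 3 appears in no bag, so the decomposition is invalid.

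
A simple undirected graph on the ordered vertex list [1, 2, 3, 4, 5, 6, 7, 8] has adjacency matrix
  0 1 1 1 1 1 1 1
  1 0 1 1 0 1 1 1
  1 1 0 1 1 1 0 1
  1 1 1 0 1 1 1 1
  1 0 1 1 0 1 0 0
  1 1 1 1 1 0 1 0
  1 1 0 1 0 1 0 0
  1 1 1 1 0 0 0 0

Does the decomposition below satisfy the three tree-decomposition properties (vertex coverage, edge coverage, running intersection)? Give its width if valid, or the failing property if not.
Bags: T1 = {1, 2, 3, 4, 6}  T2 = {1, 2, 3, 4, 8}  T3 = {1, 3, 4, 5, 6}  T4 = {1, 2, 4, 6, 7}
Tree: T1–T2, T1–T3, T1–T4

Yes; width 4.

Checking the three conditions: (i) the bags cover all of {1, 2, 3, 4, 5, 6, 7, 8}; (ii) for each edge, some bag contains both endpoints; (iii) the bags containing any fixed vertex form a subtree. All hold, so the decomposition is valid with width 5 − 1 = 4.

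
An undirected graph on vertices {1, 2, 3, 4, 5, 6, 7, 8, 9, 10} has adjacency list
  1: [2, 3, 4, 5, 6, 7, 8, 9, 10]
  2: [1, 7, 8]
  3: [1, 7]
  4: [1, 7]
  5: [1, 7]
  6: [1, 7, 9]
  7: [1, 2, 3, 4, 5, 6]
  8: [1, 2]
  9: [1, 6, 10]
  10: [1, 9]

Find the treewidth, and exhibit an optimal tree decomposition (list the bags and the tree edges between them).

Treewidth 2.
One optimal decomposition is:
Bags: B1 = {1, 5, 7}  B2 = {1, 4, 7}  B3 = {1, 2, 7}  B4 = {1, 3, 7}  B5 = {1, 6, 7}  B6 = {1, 2, 8}  B7 = {1, 6, 9}  B8 = {1, 9, 10}
Tree: B1–B2, B2–B3, B1–B4, B1–B5, B3–B6, B5–B7, B7–B8

The largest bag has 3 vertices, giving width 2; this decomposition certifies tw(G) ≤ 2. Conversely, {1, 2, 8} is a clique of size 3, and the vertices of any clique must share a bag in every tree decomposition; so some bag has ≥ 3 vertices and tw(G) ≥ 2. Combining the bounds, tw(G) = 2.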